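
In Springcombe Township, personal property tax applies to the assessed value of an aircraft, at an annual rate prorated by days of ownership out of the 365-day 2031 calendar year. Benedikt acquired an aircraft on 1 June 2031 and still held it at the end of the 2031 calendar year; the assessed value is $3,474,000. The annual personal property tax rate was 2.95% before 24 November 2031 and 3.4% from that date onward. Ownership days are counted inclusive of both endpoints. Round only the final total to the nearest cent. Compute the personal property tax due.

$61,713.47

1 June – 23 November 2031: 176 days at 2.95% → $3,474,000 × 2.95% × 176/365 = $49,416.4603
24 November – 31 December 2031: 38 days at 3.4% → $3,474,000 × 3.4% × 38/365 = $12,297.0082
Total = $61,713.4685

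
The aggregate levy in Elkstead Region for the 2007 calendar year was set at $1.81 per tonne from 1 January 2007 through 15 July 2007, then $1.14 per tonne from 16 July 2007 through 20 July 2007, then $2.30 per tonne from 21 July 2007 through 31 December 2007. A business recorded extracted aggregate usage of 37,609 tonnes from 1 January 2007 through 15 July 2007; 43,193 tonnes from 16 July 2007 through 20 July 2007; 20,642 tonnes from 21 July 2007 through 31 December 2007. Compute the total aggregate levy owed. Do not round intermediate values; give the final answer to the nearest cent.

1 January – 15 July 2007: 37,609 tonnes at $1.81/tonne → $68,072.29
16 July – 20 July 2007: 43,193 tonnes at $1.14/tonne → $49,240.02
21 July – 31 December 2007: 20,642 tonnes at $2.30/tonne → $47,476.60

$164,788.91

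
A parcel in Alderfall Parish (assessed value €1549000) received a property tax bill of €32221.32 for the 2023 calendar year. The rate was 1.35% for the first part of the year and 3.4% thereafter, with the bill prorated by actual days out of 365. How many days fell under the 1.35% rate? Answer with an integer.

235 days

Let d = days at the first rate; then 365 − d days at the second rate.
€1549000 × [1.35%·d + 3.4%·(365−d)] / 365 = €32221.32
Solving gives d = 235, so the new rate took effect on 24 August 2023.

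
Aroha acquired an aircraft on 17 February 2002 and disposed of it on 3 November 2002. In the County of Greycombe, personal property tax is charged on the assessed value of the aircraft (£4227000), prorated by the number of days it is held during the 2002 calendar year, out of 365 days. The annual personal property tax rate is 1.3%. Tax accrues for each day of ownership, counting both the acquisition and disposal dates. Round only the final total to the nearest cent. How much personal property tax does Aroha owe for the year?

Days held (17 February – 3 November 2002): 260 out of 365
Tax = £4227000 × 1.3% × 260/365 = £39143.1781

£39143.18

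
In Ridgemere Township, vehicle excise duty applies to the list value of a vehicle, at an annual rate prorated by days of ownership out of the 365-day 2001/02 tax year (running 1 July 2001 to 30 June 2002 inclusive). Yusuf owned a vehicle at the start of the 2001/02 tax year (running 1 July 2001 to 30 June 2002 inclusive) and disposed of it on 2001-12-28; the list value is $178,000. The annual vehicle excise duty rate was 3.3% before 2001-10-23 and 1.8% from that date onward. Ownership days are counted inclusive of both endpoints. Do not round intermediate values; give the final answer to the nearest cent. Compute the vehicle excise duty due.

$2,422.75

2001-07-01 to 2001-10-22: 114 days at 3.3% → $178,000 × 3.3% × 114/365 = $1,834.6192
2001-10-23 to 2001-12-28: 67 days at 1.8% → $178,000 × 1.8% × 67/365 = $588.1315
Total = $2,422.7507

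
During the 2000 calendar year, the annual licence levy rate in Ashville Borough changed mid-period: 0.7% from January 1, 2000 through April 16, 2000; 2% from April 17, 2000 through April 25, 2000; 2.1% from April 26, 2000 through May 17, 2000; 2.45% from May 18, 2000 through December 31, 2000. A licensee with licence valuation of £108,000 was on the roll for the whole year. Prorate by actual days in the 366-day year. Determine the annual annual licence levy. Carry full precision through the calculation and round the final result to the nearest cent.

£2,058.79

January 1 – April 16, 2000: 107 days at 0.7% → £108,000 × 0.7% × 107/366 = £221.0164
April 17 – April 25, 2000: 9 days at 2% → £108,000 × 2% × 9/366 = £53.1148
April 26 – May 17, 2000: 22 days at 2.1% → £108,000 × 2.1% × 22/366 = £136.3279
May 18 – December 31, 2000: 228 days at 2.45% → £108,000 × 2.45% × 228/366 = £1,648.3279
Total = £2,058.7869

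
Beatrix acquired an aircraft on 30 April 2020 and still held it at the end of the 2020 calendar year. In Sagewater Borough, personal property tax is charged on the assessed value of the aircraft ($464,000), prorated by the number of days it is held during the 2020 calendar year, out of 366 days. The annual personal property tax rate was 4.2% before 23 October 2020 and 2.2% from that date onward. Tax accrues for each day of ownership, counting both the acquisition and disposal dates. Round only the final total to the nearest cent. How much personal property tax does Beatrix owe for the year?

$11,323.63

30 April – 22 October 2020: 176 days at 4.2% → $464,000 × 4.2% × 176/366 = $9,371.2787
23 October – 31 December 2020: 70 days at 2.2% → $464,000 × 2.2% × 70/366 = $1,952.3497
Total = $11,323.6284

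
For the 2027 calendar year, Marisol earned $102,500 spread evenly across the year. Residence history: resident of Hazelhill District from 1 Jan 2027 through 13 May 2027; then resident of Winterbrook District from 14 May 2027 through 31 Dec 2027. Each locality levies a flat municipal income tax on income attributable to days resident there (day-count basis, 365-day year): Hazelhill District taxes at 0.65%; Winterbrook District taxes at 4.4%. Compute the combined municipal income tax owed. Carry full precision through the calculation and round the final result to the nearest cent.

$3,109.40

Hazelhill District, 1 Jan – 13 May 2027: 133 days → $102,500 × 0.65% × 133/365 = $242.7705
Winterbrook District, 14 May – 31 Dec 2027: 232 days → $102,500 × 4.4% × 232/365 = $2,866.6301
Total = $3,109.4007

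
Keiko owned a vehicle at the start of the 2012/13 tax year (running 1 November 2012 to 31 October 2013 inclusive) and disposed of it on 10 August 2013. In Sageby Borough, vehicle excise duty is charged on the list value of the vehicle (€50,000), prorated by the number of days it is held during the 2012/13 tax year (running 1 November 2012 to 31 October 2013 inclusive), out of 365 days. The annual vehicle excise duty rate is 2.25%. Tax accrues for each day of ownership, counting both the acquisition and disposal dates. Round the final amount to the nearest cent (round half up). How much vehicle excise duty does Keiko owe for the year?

€872.26

Days held (1 November 2012 – 10 August 2013): 283 out of 365
Tax = €50,000 × 2.25% × 283/365 = €872.2603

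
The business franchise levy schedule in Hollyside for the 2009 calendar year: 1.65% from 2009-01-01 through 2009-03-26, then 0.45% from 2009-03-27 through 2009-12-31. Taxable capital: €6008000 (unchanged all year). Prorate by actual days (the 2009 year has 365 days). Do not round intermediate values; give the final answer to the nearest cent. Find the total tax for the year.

2009-01-01 to 2009-03-26: 85 days at 1.65% → €6008000 × 1.65% × 85/365 = €23085.5342
2009-03-27 to 2009-12-31: 280 days at 0.45% → €6008000 × 0.45% × 280/365 = €20739.9452
Total = €43825.4795

€43825.48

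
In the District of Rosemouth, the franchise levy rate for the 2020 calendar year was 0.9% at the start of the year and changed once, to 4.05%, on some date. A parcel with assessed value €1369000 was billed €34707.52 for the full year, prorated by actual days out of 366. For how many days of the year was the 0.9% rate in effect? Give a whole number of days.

176 days

Let d = days at the first rate; then 366 − d days at the second rate.
€1369000 × [0.9%·d + 4.05%·(366−d)] / 366 = €34707.52
Solving gives d = 176, so the new rate took effect on 25 June 2020.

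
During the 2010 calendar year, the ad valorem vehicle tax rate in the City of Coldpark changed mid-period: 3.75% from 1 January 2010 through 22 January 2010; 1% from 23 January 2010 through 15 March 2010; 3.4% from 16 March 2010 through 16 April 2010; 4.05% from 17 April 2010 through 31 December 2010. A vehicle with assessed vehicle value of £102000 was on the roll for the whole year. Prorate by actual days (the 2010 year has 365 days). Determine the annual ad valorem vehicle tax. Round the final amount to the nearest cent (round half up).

1 January – 22 January 2010: 22 days at 3.75% → £102000 × 3.75% × 22/365 = £230.5479
23 January – 15 March 2010: 52 days at 1% → £102000 × 1% × 52/365 = £145.3151
16 March – 16 April 2010: 32 days at 3.4% → £102000 × 3.4% × 32/365 = £304.0438
17 April – 31 December 2010: 259 days at 4.05% → £102000 × 4.05% × 259/365 = £2931.3123
Total = £3611.2192

£3611.22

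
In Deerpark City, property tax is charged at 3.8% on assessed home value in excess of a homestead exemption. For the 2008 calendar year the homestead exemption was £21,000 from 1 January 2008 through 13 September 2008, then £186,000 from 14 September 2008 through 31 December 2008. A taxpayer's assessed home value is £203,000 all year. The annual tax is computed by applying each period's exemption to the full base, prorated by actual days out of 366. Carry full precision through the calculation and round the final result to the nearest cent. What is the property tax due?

£5,048.70

1 January – 13 September 2008: 257 days, exemption £21,000 → (£203,000 − £21,000) × 3.8% × 257/366 = £4,856.3169
14 September – 31 December 2008: 109 days, exemption £186,000 → (£203,000 − £186,000) × 3.8% × 109/366 = £192.3880
Total = £5,048.7049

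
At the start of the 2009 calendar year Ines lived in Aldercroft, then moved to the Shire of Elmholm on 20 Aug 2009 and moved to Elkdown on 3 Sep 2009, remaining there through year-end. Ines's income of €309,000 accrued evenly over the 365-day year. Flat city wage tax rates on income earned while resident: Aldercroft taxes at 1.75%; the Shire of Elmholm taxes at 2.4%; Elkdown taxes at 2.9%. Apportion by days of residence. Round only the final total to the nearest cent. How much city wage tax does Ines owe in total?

€6,652.81

Aldercroft, 1 Jan – 19 Aug 2009: 231 days → €309,000 × 1.75% × 231/365 = €3,422.2808
The Shire of Elmholm, 20 Aug – 2 Sep 2009: 14 days → €309,000 × 2.4% × 14/365 = €284.4493
Elkdown, 3 Sep – 31 Dec 2009: 120 days → €309,000 × 2.9% × 120/365 = €2,946.0822
Total = €6,652.8123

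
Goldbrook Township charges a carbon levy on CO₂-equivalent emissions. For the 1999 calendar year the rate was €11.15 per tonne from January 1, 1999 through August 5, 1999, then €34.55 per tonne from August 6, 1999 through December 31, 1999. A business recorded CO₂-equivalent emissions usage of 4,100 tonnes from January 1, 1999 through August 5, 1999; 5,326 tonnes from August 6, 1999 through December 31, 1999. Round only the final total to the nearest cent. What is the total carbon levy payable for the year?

January 1 – August 5, 1999: 4,100 tonnes at €11.15/tonne → €45,715.00
August 6 – December 31, 1999: 5,326 tonnes at €34.55/tonne → €184,013.30

€229,728.30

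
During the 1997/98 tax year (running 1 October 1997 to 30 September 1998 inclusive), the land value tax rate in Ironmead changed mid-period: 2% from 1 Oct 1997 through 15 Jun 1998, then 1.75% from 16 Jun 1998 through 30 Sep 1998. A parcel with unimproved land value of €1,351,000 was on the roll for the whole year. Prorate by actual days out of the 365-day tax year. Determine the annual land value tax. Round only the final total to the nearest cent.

1 Oct 1997 – 15 Jun 1998: 258 days at 2% → €1,351,000 × 2% × 258/365 = €19,099.0685
16 Jun – 30 Sep 1998: 107 days at 1.75% → €1,351,000 × 1.75% × 107/365 = €6,930.8151
Total = €26,029.8836

€26,029.88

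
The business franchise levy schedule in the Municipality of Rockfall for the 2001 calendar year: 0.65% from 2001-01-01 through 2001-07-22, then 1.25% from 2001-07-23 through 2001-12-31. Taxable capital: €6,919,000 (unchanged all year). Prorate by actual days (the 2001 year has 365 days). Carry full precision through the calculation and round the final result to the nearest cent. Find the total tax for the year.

€63,398.89

2001-01-01 to 2001-07-22: 203 days at 0.65% → €6,919,000 × 0.65% × 203/365 = €25,012.6589
2001-07-23 to 2001-12-31: 162 days at 1.25% → €6,919,000 × 1.25% × 162/365 = €38,386.2329
Total = €63,398.8918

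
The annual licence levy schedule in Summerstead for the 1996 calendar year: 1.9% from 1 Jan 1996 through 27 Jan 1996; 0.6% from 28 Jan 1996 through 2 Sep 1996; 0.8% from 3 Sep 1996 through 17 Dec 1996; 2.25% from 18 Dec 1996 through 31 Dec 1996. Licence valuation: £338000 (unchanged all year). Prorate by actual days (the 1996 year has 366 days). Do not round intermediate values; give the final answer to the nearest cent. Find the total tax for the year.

£2761.26

1 Jan – 27 Jan 1996: 27 days at 1.9% → £338000 × 1.9% × 27/366 = £473.7541
28 Jan – 2 Sep 1996: 219 days at 0.6% → £338000 × 0.6% × 219/366 = £1213.4754
3 Sep – 17 Dec 1996: 106 days at 0.8% → £338000 × 0.8% × 106/366 = £783.1257
18 Dec – 31 Dec 1996: 14 days at 2.25% → £338000 × 2.25% × 14/366 = £290.9016
Total = £2761.2568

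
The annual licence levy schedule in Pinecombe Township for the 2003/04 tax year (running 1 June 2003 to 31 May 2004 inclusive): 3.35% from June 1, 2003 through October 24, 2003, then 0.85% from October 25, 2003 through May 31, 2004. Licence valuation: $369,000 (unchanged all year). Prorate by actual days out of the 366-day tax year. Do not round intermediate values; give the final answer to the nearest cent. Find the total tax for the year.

$6,816.42

June 1 – October 24, 2003: 146 days at 3.35% → $369,000 × 3.35% × 146/366 = $4,931.0902
October 25, 2003 – May 31, 2004: 220 days at 0.85% → $369,000 × 0.85% × 220/366 = $1,885.3279
Total = $6,816.4180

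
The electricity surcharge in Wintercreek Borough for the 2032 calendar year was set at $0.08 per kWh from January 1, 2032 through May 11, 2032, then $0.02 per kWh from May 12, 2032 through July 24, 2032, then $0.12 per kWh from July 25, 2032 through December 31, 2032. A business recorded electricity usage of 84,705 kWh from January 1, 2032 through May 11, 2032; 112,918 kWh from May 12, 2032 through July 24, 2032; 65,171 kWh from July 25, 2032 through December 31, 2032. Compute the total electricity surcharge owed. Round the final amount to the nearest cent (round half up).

$16,855.28

January 1 – May 11, 2032: 84,705 kWh at $0.08/kWh → $6,776.40
May 12 – July 24, 2032: 112,918 kWh at $0.02/kWh → $2,258.36
July 25 – December 31, 2032: 65,171 kWh at $0.12/kWh → $7,820.52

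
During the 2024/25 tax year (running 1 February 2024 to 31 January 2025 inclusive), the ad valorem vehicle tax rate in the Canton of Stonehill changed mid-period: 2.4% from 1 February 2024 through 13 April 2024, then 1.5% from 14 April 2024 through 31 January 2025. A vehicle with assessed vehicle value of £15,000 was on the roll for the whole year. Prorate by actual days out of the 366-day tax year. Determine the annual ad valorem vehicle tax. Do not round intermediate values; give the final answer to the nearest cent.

1 February – 13 April 2024: 73 days at 2.4% → £15,000 × 2.4% × 73/366 = £71.8033
14 April 2024 – 31 January 2025: 293 days at 1.5% → £15,000 × 1.5% × 293/366 = £180.1230
Total = £251.9262

£251.93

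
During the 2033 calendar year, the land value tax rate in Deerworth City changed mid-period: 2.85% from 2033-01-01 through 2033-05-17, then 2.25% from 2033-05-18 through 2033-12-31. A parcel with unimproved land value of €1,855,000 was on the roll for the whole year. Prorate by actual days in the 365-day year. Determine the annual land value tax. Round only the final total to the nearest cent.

2033-01-01 to 2033-05-17: 137 days at 2.85% → €1,855,000 × 2.85% × 137/365 = €19,843.4178
2033-05-18 to 2033-12-31: 228 days at 2.25% → €1,855,000 × 2.25% × 228/365 = €26,071.6438
Total = €45,915.0616

€45,915.06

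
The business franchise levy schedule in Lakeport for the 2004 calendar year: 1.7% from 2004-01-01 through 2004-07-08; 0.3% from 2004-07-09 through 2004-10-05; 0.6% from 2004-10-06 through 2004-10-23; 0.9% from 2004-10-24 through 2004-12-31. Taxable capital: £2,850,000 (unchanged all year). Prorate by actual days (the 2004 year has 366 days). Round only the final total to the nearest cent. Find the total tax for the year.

£32,907.38

2004-01-01 to 2004-07-08: 190 days at 1.7% → £2,850,000 × 1.7% × 190/366 = £25,151.6393
2004-07-09 to 2004-10-05: 89 days at 0.3% → £2,850,000 × 0.3% × 89/366 = £2,079.0984
2004-10-06 to 2004-10-23: 18 days at 0.6% → £2,850,000 × 0.6% × 18/366 = £840.9836
2004-10-24 to 2004-12-31: 69 days at 0.9% → £2,850,000 × 0.9% × 69/366 = £4,835.6557
Total = £32,907.3770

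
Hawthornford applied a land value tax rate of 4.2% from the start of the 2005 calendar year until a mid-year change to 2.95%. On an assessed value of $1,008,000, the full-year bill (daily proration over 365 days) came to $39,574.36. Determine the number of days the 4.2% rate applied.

285 days

Let d = days at the first rate; then 365 − d days at the second rate.
$1,008,000 × [4.2%·d + 2.95%·(365−d)] / 365 = $39,574.36
Solving gives d = 285, so the new rate took effect on 13 Oct 2005.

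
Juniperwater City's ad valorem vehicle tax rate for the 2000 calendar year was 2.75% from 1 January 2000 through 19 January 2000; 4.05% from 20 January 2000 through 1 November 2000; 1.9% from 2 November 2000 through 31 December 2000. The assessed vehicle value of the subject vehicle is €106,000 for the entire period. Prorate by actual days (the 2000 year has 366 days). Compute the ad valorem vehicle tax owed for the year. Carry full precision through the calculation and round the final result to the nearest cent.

1 January – 19 January 2000: 19 days at 2.75% → €106,000 × 2.75% × 19/366 = €151.3251
20 January – 1 November 2000: 287 days at 4.05% → €106,000 × 4.05% × 287/366 = €3,366.3689
2 November – 31 December 2000: 60 days at 1.9% → €106,000 × 1.9% × 60/366 = €330.1639
Total = €3,847.8579

€3,847.86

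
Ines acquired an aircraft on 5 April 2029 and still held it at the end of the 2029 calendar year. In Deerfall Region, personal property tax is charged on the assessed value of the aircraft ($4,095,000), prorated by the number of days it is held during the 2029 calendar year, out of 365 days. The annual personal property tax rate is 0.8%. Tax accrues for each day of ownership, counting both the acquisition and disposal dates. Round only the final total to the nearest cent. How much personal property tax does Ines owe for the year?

Days held (5 April – 31 December 2029): 271 out of 365
Tax = $4,095,000 × 0.8% × 271/365 = $24,323.1781

$24,323.18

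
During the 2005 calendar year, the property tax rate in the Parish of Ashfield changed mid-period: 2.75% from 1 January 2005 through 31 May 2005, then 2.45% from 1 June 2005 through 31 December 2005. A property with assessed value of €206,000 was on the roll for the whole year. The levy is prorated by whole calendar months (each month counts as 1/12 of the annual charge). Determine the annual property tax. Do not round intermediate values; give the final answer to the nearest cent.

€5,304.50

1 January – 31 May 2005: 5 months at 2.75% → €206,000 × 2.75% × 5/12 = €2,360.4167
1 June – 31 December 2005: 7 months at 2.45% → €206,000 × 2.45% × 7/12 = €2,944.0833
Total = €5,304.5000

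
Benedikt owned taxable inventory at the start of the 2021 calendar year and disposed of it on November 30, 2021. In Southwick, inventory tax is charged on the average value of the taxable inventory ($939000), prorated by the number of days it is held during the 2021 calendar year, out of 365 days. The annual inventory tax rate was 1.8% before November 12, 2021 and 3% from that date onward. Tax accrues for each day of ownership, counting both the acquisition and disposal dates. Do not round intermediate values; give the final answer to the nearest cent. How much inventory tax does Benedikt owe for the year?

$16053.04

January 1 – November 11, 2021: 315 days at 1.8% → $939000 × 1.8% × 315/365 = $14586.6575
November 12 – November 30, 2021: 19 days at 3% → $939000 × 3% × 19/365 = $1466.3836
Total = $16053.0411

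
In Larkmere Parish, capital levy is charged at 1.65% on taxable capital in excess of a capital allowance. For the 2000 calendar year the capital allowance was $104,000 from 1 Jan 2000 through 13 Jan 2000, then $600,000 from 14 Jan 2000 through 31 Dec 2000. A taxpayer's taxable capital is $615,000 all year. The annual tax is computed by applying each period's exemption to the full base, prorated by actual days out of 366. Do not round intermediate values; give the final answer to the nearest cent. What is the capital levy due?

$538.19

1 Jan – 13 Jan 2000: 13 days, exemption $104,000 → ($615,000 − $104,000) × 1.65% × 13/366 = $299.4795
14 Jan – 31 Dec 2000: 353 days, exemption $600,000 → ($615,000 − $600,000) × 1.65% × 353/366 = $238.7090
Total = $538.1885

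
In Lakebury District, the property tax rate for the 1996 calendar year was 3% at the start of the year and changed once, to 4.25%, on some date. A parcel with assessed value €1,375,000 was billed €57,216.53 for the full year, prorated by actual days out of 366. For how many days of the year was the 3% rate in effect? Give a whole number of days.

26 days

Let d = days at the first rate; then 366 − d days at the second rate.
€1,375,000 × [3%·d + 4.25%·(366−d)] / 366 = €57,216.53
Solving gives d = 26, so the new rate took effect on January 27, 1996.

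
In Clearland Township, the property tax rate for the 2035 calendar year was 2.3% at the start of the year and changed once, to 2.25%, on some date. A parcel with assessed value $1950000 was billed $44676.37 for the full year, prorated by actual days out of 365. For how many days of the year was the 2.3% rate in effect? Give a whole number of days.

Let d = days at the first rate; then 365 − d days at the second rate.
$1950000 × [2.3%·d + 2.25%·(365−d)] / 365 = $44676.37
Solving gives d = 300, so the new rate took effect on October 28, 2035.

300 days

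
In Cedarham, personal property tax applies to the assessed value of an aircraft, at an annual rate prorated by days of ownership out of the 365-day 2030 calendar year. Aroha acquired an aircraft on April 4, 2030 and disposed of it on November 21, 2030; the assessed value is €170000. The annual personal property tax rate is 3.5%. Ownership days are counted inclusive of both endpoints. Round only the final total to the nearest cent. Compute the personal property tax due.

€3781.92

Days held (April 4 – November 21, 2030): 232 out of 365
Tax = €170000 × 3.5% × 232/365 = €3781.9178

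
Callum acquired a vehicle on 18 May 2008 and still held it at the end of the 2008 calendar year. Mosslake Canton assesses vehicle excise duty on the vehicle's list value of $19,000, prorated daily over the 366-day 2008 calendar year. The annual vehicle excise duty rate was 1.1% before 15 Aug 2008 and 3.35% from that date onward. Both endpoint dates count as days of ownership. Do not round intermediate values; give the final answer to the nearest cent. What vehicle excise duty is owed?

$292.55

18 May – 14 Aug 2008: 89 days at 1.1% → $19,000 × 1.1% × 89/366 = $50.8224
15 Aug – 31 Dec 2008: 139 days at 3.35% → $19,000 × 3.35% × 139/366 = $241.7309
Total = $292.5533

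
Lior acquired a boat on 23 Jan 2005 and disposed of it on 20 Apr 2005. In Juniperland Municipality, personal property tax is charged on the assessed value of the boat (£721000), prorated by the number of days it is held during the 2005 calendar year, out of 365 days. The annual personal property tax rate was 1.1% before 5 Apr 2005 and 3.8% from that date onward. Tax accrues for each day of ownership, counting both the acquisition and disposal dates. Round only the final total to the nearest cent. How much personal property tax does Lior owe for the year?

£2765.48

23 Jan – 4 Apr 2005: 72 days at 1.1% → £721000 × 1.1% × 72/365 = £1564.4712
5 Apr – 20 Apr 2005: 16 days at 3.8% → £721000 × 3.8% × 16/365 = £1201.0082
Total = £2765.4795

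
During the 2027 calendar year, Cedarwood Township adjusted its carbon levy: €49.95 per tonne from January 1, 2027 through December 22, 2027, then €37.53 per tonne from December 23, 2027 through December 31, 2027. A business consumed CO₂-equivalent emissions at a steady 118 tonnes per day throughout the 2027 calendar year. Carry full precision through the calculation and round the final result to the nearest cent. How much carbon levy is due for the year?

€2,138,156.46

January 1 – December 22, 2027: 356 days × 118 tonnes/day = 42,008 tonnes at €49.95/tonne → €2,098,299.60
December 23 – December 31, 2027: 9 days × 118 tonnes/day = 1,062 tonnes at €37.53/tonne → €39,856.86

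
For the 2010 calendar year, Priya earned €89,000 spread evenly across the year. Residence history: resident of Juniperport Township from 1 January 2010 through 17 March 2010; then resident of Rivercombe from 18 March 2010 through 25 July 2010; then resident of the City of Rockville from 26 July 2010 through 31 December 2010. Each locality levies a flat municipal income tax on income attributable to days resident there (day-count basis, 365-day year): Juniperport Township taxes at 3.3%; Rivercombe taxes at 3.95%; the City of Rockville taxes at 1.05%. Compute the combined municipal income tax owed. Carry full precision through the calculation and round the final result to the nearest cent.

€2,270.72

Juniperport Township, 1 January – 17 March 2010: 76 days → €89,000 × 3.3% × 76/365 = €611.5397
Rivercombe, 18 March – 25 July 2010: 130 days → €89,000 × 3.95% × 130/365 = €1,252.0959
The City of Rockville, 26 July – 31 December 2010: 159 days → €89,000 × 1.05% × 159/365 = €407.0836
Total = €2,270.7192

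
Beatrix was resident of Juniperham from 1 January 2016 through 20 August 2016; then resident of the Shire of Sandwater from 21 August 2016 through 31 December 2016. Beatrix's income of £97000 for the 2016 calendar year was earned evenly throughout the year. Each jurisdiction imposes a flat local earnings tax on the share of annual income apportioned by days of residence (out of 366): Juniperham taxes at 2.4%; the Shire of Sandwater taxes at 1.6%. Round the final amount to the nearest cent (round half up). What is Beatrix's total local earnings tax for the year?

Juniperham, 1 January – 20 August 2016: 233 days → £97000 × 2.4% × 233/366 = £1482.0328
The Shire of Sandwater, 21 August – 31 December 2016: 133 days → £97000 × 1.6% × 133/366 = £563.9781
Total = £2046.0109

£2046.01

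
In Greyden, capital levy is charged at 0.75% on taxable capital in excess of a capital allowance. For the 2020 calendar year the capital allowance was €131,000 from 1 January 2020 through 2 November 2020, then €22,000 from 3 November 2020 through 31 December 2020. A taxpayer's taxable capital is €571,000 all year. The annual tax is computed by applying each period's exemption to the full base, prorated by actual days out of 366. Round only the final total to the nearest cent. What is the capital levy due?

1 January – 2 November 2020: 307 days, exemption €131,000 → (€571,000 − €131,000) × 0.75% × 307/366 = €2,768.0328
3 November – 31 December 2020: 59 days, exemption €22,000 → (€571,000 − €22,000) × 0.75% × 59/366 = €663.7500
Total = €3,431.7828

€3,431.78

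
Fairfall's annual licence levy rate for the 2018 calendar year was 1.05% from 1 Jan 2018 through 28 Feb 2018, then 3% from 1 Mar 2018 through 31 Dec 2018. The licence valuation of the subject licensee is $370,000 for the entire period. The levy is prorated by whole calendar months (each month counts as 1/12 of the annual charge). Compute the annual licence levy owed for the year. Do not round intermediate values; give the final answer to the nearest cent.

1 Jan – 28 Feb 2018: 2 months at 1.05% → $370,000 × 1.05% × 2/12 = $647.5000
1 Mar – 31 Dec 2018: 10 months at 3% → $370,000 × 3% × 10/12 = $9,250.0000
Total = $9,897.5000

$9,897.50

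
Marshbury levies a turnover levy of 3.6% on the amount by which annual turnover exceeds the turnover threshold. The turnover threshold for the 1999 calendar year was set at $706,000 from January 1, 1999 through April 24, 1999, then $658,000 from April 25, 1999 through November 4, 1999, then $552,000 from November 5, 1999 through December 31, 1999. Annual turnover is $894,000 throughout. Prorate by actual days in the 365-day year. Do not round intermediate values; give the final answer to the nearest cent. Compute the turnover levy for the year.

January 1 – April 24, 1999: 114 days, exemption $706,000 → ($894,000 − $706,000) × 3.6% × 114/365 = $2,113.8411
April 25 – November 4, 1999: 194 days, exemption $658,000 → ($894,000 − $658,000) × 3.6% × 194/365 = $4,515.6822
November 5 – December 31, 1999: 57 days, exemption $552,000 → ($894,000 − $552,000) × 3.6% × 57/365 = $1,922.6959
Total = $8,552.2192

$8,552.22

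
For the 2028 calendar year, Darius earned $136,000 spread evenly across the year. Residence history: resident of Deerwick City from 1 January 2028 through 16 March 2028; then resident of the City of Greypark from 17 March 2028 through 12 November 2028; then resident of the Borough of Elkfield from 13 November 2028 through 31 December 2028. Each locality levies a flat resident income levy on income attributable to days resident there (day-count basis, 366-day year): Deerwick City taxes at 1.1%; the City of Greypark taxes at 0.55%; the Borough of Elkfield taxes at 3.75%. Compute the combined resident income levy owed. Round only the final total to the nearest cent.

$1,485.97

Deerwick City, 1 January – 16 March 2028: 76 days → $136,000 × 1.1% × 76/366 = $310.6448
The City of Greypark, 17 March – 12 November 2028: 241 days → $136,000 × 0.55% × 241/366 = $492.5355
The Borough of Elkfield, 13 November – 31 December 2028: 49 days → $136,000 × 3.75% × 49/366 = $682.7869
Total = $1,485.9672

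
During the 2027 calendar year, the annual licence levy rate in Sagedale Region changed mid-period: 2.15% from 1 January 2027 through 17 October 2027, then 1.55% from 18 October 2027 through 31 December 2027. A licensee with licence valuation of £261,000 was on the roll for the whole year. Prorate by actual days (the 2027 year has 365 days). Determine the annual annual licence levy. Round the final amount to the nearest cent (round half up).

1 January – 17 October 2027: 290 days at 2.15% → £261,000 × 2.15% × 290/365 = £4,458.4521
18 October – 31 December 2027: 75 days at 1.55% → £261,000 × 1.55% × 75/365 = £831.2671
Total = £5,289.7192

£5,289.72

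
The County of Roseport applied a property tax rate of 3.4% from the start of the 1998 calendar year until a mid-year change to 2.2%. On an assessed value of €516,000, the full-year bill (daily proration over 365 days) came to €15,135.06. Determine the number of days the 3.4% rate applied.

223 days

Let d = days at the first rate; then 365 − d days at the second rate.
€516,000 × [3.4%·d + 2.2%·(365−d)] / 365 = €15,135.06
Solving gives d = 223, so the new rate took effect on 12 August 1998.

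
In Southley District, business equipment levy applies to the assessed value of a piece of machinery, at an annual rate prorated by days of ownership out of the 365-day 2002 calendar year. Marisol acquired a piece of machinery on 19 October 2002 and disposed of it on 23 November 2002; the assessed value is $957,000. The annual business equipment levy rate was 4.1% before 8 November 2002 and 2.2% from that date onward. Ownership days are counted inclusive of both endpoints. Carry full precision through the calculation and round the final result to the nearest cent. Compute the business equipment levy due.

$3,072.89

19 October – 7 November 2002: 20 days at 4.1% → $957,000 × 4.1% × 20/365 = $2,149.9726
8 November – 23 November 2002: 16 days at 2.2% → $957,000 × 2.2% × 16/365 = $922.9151
Total = $3,072.8877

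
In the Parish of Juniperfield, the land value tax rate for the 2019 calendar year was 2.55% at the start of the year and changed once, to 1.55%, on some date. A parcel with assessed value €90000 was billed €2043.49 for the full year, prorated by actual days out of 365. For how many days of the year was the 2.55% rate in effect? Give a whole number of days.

Let d = days at the first rate; then 365 − d days at the second rate.
€90000 × [2.55%·d + 1.55%·(365−d)] / 365 = €2043.49
Solving gives d = 263, so the new rate took effect on September 21, 2019.

263 days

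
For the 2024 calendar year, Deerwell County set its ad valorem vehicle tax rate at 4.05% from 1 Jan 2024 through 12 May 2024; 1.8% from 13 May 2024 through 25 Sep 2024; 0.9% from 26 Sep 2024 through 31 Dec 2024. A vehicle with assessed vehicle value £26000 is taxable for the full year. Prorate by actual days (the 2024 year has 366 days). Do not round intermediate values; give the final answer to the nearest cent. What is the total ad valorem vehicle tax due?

£618.57

1 Jan – 12 May 2024: 133 days at 4.05% → £26000 × 4.05% × 133/366 = £382.6475
13 May – 25 Sep 2024: 136 days at 1.8% → £26000 × 1.8% × 136/366 = £173.9016
26 Sep – 31 Dec 2024: 97 days at 0.9% → £26000 × 0.9% × 97/366 = £62.0164
Total = £618.5656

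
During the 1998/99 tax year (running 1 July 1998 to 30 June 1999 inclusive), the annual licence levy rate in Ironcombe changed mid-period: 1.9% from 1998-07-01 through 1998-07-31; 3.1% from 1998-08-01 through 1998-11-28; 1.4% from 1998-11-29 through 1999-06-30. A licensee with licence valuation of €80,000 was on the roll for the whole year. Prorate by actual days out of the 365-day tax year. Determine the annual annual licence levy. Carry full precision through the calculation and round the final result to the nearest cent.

€1,601.10

1998-07-01 to 1998-07-31: 31 days at 1.9% → €80,000 × 1.9% × 31/365 = €129.0959
1998-08-01 to 1998-11-28: 120 days at 3.1% → €80,000 × 3.1% × 120/365 = €815.3425
1998-11-29 to 1999-06-30: 214 days at 1.4% → €80,000 × 1.4% × 214/365 = €656.6575
Total = €1,601.0959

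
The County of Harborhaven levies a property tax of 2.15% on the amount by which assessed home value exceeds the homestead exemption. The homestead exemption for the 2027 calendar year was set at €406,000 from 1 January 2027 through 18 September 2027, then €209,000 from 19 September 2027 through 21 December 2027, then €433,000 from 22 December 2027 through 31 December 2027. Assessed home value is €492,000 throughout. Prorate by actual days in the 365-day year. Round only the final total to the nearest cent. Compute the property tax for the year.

1 January – 18 September 2027: 261 days, exemption €406,000 → (€492,000 − €406,000) × 2.15% × 261/365 = €1,322.1616
19 September – 21 December 2027: 94 days, exemption €209,000 → (€492,000 − €209,000) × 2.15% × 94/365 = €1,566.9671
22 December – 31 December 2027: 10 days, exemption €433,000 → (€492,000 − €433,000) × 2.15% × 10/365 = €34.7534
Total = €2,923.8822

€2,923.88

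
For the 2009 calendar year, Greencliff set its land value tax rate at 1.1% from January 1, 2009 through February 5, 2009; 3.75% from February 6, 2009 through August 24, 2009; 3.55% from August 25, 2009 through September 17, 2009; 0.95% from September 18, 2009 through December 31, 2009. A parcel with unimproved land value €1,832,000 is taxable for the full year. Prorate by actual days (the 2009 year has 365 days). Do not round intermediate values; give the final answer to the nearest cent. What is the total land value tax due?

January 1 – February 5, 2009: 36 days at 1.1% → €1,832,000 × 1.1% × 36/365 = €1,987.5945
February 6 – August 24, 2009: 200 days at 3.75% → €1,832,000 × 3.75% × 200/365 = €37,643.8356
August 25 – September 17, 2009: 24 days at 3.55% → €1,832,000 × 3.55% × 24/365 = €4,276.3397
September 18 – December 31, 2009: 105 days at 0.95% → €1,832,000 × 0.95% × 105/365 = €5,006.6301
Total = €48,914.4000

€48,914.40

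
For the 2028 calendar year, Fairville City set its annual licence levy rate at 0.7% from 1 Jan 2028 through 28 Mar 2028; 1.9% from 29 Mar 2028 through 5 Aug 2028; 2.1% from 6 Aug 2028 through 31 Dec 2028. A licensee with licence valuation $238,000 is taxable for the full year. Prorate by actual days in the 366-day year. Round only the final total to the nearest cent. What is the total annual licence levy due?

1 Jan – 28 Mar 2028: 88 days at 0.7% → $238,000 × 0.7% × 88/366 = $400.5683
29 Mar – 5 Aug 2028: 130 days at 1.9% → $238,000 × 1.9% × 130/366 = $1,606.1749
6 Aug – 31 Dec 2028: 148 days at 2.1% → $238,000 × 2.1% × 148/366 = $2,021.0492
Total = $4,027.7923

$4,027.79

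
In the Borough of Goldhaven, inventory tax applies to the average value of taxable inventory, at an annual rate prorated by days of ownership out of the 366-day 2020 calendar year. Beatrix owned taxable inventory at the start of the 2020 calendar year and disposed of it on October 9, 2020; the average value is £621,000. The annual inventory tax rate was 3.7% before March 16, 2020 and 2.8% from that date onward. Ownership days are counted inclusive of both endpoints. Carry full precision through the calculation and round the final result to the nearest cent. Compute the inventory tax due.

£14,590.11

January 1 – March 15, 2020: 75 days at 3.7% → £621,000 × 3.7% × 75/366 = £4,708.4016
March 16 – October 9, 2020: 208 days at 2.8% → £621,000 × 2.8% × 208/366 = £9,881.7049
Total = £14,590.1066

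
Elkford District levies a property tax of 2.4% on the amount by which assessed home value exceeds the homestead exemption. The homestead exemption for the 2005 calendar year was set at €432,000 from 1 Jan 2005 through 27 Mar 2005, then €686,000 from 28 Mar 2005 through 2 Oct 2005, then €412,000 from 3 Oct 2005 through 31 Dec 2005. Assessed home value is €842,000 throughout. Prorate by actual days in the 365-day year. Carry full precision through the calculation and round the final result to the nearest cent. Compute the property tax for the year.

€6,801.80

1 Jan – 27 Mar 2005: 86 days, exemption €432,000 → (€842,000 − €432,000) × 2.4% × 86/365 = €2,318.4658
28 Mar – 2 Oct 2005: 189 days, exemption €686,000 → (€842,000 − €686,000) × 2.4% × 189/365 = €1,938.6740
3 Oct – 31 Dec 2005: 90 days, exemption €412,000 → (€842,000 − €412,000) × 2.4% × 90/365 = €2,544.6575
Total = €6,801.7973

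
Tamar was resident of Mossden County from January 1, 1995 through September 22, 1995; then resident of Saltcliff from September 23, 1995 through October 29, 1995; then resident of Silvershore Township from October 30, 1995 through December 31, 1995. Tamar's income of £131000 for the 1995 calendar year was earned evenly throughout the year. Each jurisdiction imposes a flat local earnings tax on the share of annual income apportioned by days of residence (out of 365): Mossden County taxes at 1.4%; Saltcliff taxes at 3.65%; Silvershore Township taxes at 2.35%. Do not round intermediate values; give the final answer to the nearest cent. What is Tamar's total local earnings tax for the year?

Mossden County, January 1 – September 22, 1995: 265 days → £131000 × 1.4% × 265/365 = £1331.5342
Saltcliff, September 23 – October 29, 1995: 37 days → £131000 × 3.65% × 37/365 = £484.7000
Silvershore Township, October 30 – December 31, 1995: 63 days → £131000 × 2.35% × 63/365 = £531.3575
Total = £2347.5918

£2347.59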